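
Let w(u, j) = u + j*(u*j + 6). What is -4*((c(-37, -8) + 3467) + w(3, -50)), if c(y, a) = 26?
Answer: -42784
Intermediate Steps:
w(u, j) = u + j*(6 + j*u) (w(u, j) = u + j*(j*u + 6) = u + j*(6 + j*u))
-4*((c(-37, -8) + 3467) + w(3, -50)) = -4*((26 + 3467) + (3 + 6*(-50) + 3*(-50)**2)) = -4*(3493 + (3 - 300 + 3*2500)) = -4*(3493 + (3 - 300 + 7500)) = -4*(3493 + 7203) = -4*10696 = -42784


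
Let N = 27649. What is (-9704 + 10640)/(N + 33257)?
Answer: 156/10151 ≈ 0.015368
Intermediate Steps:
(-9704 + 10640)/(N + 33257) = (-9704 + 10640)/(27649 + 33257) = 936/60906 = 936*(1/60906) = 156/10151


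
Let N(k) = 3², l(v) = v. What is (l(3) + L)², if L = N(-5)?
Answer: 144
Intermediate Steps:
N(k) = 9
L = 9
(l(3) + L)² = (3 + 9)² = 12² = 144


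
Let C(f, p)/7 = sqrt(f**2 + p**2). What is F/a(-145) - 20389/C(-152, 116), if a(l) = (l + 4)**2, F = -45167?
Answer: -961/423 - 20389*sqrt(2285)/63980 ≈ -17.505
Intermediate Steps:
C(f, p) = 7*sqrt(f**2 + p**2)
a(l) = (4 + l)**2
F/a(-145) - 20389/C(-152, 116) = -45167/(4 - 145)**2 - 20389*1/(7*sqrt((-152)**2 + 116**2)) = -45167/((-141)**2) - 20389*1/(7*sqrt(23104 + 13456)) = -45167/19881 - 20389*sqrt(2285)/63980 = -45167*1/19881 - 20389*sqrt(2285)/63980 = -961/423 - 20389*sqrt(2285)/63980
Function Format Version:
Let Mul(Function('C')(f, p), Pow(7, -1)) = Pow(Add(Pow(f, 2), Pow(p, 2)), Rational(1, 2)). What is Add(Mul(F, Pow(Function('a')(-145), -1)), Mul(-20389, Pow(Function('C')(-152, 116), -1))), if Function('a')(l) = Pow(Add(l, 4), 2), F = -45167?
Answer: Add(Rational(-961, 423), Mul(Rational(-20389, 63980), Pow(2285, Rational(1, 2)))) ≈ -17.505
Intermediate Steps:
Function('C')(f, p) = Mul(7, Pow(Add(Pow(f, 2), Pow(p, 2)), Rational(1, 2)))
Function('a')(l) = Pow(Add(4, l), 2)
Add(Mul(F, Pow(Function('a')(-145), -1)), Mul(-20389, Pow(Function('C')(-152, 116), -1))) = Add(Mul(-45167, Pow(Pow(Add(4, -145), 2), -1)), Mul(-20389, Pow(Mul(7, Pow(Add(Pow(-152, 2), Pow(116, 2)), Rational(1, 2))), -1))) = Add(Mul(-45167, Pow(Pow(-141, 2), -1)), Mul(-20389, Pow(Mul(7, Pow(Add(23104, 13456), Rational(1, 2))), -1))) = Add(Mul(-45167, Pow(19881, -1)), Mul(-20389, Pow(Mul(7, Pow(36560, Rational(1, 2))), -1))) = Add(Mul(-45167, Rational(1, 19881)), Mul(-20389, Pow(Mul(7, Mul(4, Pow(2285, Rational(1, 2)))), -1))) = Add(Rational(-961, 423), Mul(-20389, Pow(Mul(28, Pow(2285, Rational(1, 2))), -1))) = Add(Rational(-961, 423), Mul(-20389, Mul(Rational(1, 63980), Pow(2285, Rational(1, 2))))) = Add(Rational(-961, 423), Mul(Rational(-20389, 63980), Pow(2285, Rational(1, 2))))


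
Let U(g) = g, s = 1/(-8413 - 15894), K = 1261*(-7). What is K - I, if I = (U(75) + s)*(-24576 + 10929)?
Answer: 24664250639/24307 ≈ 1.0147e+6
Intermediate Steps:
K = -8827
s = -1/24307 (s = 1/(-24307) = -1/24307 ≈ -4.1140e-5)
I = -24878808528/24307 (I = (75 - 1/24307)*(-24576 + 10929) = (1823024/24307)*(-13647) = -24878808528/24307 ≈ -1.0235e+6)
K - I = -8827 - 1*(-24878808528/24307) = -8827 + 24878808528/24307 = 24664250639/24307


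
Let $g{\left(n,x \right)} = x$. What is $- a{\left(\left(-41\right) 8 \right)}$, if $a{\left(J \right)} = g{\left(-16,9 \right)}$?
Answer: $-9$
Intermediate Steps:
$a{\left(J \right)} = 9$
$- a{\left(\left(-41\right) 8 \right)} = \left(-1\right) 9 = -9$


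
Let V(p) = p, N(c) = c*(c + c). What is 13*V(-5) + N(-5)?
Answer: -15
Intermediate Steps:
N(c) = 2*c² (N(c) = c*(2*c) = 2*c²)
13*V(-5) + N(-5) = 13*(-5) + 2*(-5)² = -65 + 2*25 = -65 + 50 = -15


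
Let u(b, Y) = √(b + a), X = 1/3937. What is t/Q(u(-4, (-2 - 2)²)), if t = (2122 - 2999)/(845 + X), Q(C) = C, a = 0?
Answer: 3452749*I/6653532 ≈ 0.51893*I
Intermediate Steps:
X = 1/3937 ≈ 0.00025400
u(b, Y) = √b (u(b, Y) = √(b + 0) = √b)
t = -3452749/3326766 (t = (2122 - 2999)/(845 + 1/3937) = -877/3326766/3937 = -877*3937/3326766 = -3452749/3326766 ≈ -1.0379)
t/Q(u(-4, (-2 - 2)²)) = -3452749*(-I/2)/3326766 = -(-3452749)*I/6653532 = 3452749*I/6653532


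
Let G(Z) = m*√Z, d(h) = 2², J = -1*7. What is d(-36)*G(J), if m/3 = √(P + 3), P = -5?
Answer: -12*√14 ≈ -44.900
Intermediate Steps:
m = 3*I*√2 (m = 3*√(-5 + 3) = 3*√(-2) = 3*(I*√2) = 3*I*√2 ≈ 4.2426*I)
J = -7
d(h) = 4
G(Z) = 3*I*√2*√Z (G(Z) = (3*I*√2)*√Z = 3*I*√2*√Z)
d(-36)*G(J) = 4*(3*I*√2*√(-7)) = 4*(3*I*√2*(I*√7)) = 4*(-3*√14) = -12*√14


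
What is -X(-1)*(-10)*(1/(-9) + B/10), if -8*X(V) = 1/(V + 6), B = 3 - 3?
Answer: 1/36 ≈ 0.027778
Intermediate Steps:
B = 0
X(V) = -1/(8*(6 + V)) (X(V) = -1/(8*(V + 6)) = -1/(8*(6 + V)))
-X(-1)*(-10)*(1/(-9) + B/10) = --1/(48 + 8*(-1))*(-10)*(1/(-9) + 0/10) = --1/(48 - 8)*(-10)*(1*(-1/9) + 0*(1/10)) = --1/40*(-10)*(-1/9 + 0) = --1*1/40*(-10)*(-1)/9 = -(-1/40*(-10))*(-1)/9 = -(-1)/(4*9) = -1*(-1/36) = 1/36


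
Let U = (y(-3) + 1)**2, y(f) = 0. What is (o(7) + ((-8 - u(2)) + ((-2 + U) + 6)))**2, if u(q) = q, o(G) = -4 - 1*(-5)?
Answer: 16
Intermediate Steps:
o(G) = 1 (o(G) = -4 + 5 = 1)
U = 1 (U = (0 + 1)**2 = 1**2 = 1)
(o(7) + ((-8 - u(2)) + ((-2 + U) + 6)))**2 = (1 + ((-8 - 1*2) + ((-2 + 1) + 6)))**2 = (1 + ((-8 - 2) + (-1 + 6)))**2 = (1 + (-10 + 5))**2 = (1 - 5)**2 = (-4)**2 = 16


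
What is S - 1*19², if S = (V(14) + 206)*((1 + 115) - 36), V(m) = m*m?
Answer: 31799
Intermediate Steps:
V(m) = m²
S = 32160 (S = (14² + 206)*((1 + 115) - 36) = (196 + 206)*(116 - 36) = 402*80 = 32160)
S - 1*19² = 32160 - 1*19² = 32160 - 1*361 = 32160 - 361 = 31799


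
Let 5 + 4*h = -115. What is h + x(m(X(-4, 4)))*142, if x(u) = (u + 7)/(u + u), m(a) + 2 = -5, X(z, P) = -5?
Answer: -30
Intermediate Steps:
h = -30 (h = -5/4 + (1/4)*(-115) = -5/4 - 115/4 = -30)
m(a) = -7 (m(a) = -2 - 5 = -7)
x(u) = (7 + u)/(2*u) (x(u) = (7 + u)/((2*u)) = (7 + u)*(1/(2*u)) = (7 + u)/(2*u))
h + x(m(X(-4, 4)))*142 = -30 + ((1/2)*(7 - 7)/(-7))*142 = -30 + ((1/2)*(-1/7)*0)*142 = -30 + 0*142 = -30 + 0 = -30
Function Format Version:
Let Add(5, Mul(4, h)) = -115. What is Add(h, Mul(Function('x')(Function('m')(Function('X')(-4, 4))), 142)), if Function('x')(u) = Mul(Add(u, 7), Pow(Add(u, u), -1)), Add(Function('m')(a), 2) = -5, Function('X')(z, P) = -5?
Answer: -30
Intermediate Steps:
h = -30 (h = Add(Rational(-5, 4), Mul(Rational(1, 4), -115)) = Add(Rational(-5, 4), Rational(-115, 4)) = -30)
Function('m')(a) = -7 (Function('m')(a) = Add(-2, -5) = -7)
Function('x')(u) = Mul(Rational(1, 2), Pow(u, -1), Add(7, u)) (Function('x')(u) = Mul(Add(7, u), Pow(Mul(2, u), -1)) = Mul(Add(7, u), Mul(Rational(1, 2), Pow(u, -1))) = Mul(Rational(1, 2), Pow(u, -1), Add(7, u)))
Add(h, Mul(Function('x')(Function('m')(Function('X')(-4, 4))), 142)) = Add(-30, Mul(Mul(Rational(1, 2), Pow(-7, -1), Add(7, -7)), 142)) = Add(-30, Mul(Mul(Rational(1, 2), Rational(-1, 7), 0), 142)) = Add(-30, Mul(0, 142)) = Add(-30, 0) = -30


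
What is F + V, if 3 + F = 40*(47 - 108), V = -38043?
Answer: -40486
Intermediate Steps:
F = -2443 (F = -3 + 40*(47 - 108) = -3 + 40*(-61) = -3 - 2440 = -2443)
F + V = -2443 - 38043 = -40486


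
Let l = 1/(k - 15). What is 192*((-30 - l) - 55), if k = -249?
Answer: -179512/11 ≈ -16319.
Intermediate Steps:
l = -1/264 (l = 1/(-249 - 15) = 1/(-264) = -1/264 ≈ -0.0037879)
192*((-30 - l) - 55) = 192*((-30 - 1*(-1/264)) - 55) = 192*((-30 + 1/264) - 55) = 192*(-7919/264 - 55) = 192*(-22439/264) = -179512/11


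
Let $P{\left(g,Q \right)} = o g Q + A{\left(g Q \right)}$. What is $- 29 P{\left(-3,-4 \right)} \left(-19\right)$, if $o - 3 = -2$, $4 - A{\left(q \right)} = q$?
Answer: $2204$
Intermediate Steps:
$A{\left(q \right)} = 4 - q$
$o = 1$ ($o = 3 - 2 = 1$)
$P{\left(g,Q \right)} = 4$ ($P{\left(g,Q \right)} = 1 g Q - \left(-4 + g Q\right) = g Q - \left(-4 + Q g\right) = Q g - \left(-4 + Q g\right) = 4$)
$- 29 P{\left(-3,-4 \right)} \left(-19\right) = \left(-29\right) 4 \left(-19\right) = \left(-116\right) \left(-19\right) = 2204$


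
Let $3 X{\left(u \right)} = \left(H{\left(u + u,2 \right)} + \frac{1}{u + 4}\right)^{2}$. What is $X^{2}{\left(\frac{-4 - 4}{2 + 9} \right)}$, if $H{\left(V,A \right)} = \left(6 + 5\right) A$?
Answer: $\frac{415778646481}{15116544} \approx 27505.0$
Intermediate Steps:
$H{\left(V,A \right)} = 11 A$
$X{\left(u \right)} = \frac{\left(22 + \frac{1}{4 + u}\right)^{2}}{3}$ ($X{\left(u \right)} = \frac{\left(11 \cdot 2 + \frac{1}{u + 4}\right)^{2}}{3} = \frac{\left(22 + \frac{1}{4 + u}\right)^{2}}{3}$)
$X^{2}{\left(\frac{-4 - 4}{2 + 9} \right)} = \left(\frac{\left(89 + 22 \frac{-4 - 4}{2 + 9}\right)^{2}}{3 \left(4 + \frac{-4 - 4}{2 + 9}\right)^{2}}\right)^{2} = \left(\frac{\left(89 + 22 \left(- \frac{8}{11}\right)\right)^{2}}{3 \left(4 - \frac{8}{11}\right)^{2}}\right)^{2} = \left(\frac{\left(89 - 16\right)^{2}}{3 \cdot \frac{1296}{121}}\right)^{2} = \left(\frac{1}{3} \cdot \frac{121}{1296} \cdot 73^{2}\right)^{2} = \left(\frac{1}{3} \cdot \frac{121}{1296} \cdot 5329\right)^{2} = \left(\frac{644809}{3888}\right)^{2} = \frac{415778646481}{15116544}$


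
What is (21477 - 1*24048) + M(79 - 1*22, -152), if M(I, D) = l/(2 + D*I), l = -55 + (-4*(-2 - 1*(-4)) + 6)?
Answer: -22269945/8662 ≈ -2571.0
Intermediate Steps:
l = -57 (l = -55 + (-4*(-2 + 4) + 6) = -55 + (-4*2 + 6) = -55 + (-8 + 6) = -55 - 2 = -57)
M(I, D) = -57/(2 + D*I)
(21477 - 1*24048) + M(79 - 1*22, -152) = (21477 - 1*24048) - 57/(2 - 152*(79 - 1*22)) = (21477 - 24048) - 57/(2 - 152*(79 - 22)) = -2571 - 57/(2 - 152*57) = -2571 - 57/(2 - 8664) = -2571 - 57/(-8662) = -2571 - 57*(-1/8662) = -2571 + 57/8662 = -22269945/8662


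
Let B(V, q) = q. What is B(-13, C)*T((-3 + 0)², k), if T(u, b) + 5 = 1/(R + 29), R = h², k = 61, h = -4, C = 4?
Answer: -896/45 ≈ -19.911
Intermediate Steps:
R = 16 (R = (-4)² = 16)
T(u, b) = -224/45 (T(u, b) = -5 + 1/(16 + 29) = -5 + 1/45 = -224/45)
B(-13, C)*T((-3 + 0)², k) = 4*(-224/45) = -896/45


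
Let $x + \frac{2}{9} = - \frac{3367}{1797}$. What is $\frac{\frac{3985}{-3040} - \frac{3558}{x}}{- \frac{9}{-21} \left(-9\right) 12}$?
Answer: $- \frac{81572056447}{2225812608} \approx -36.648$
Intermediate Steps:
$x = - \frac{11299}{5391}$ ($x = - \frac{2}{9} - \frac{3367}{1797} = - \frac{11299}{5391} \approx -2.0959$)
$\frac{\frac{3985}{-3040} - \frac{3558}{x}}{- \frac{9}{-21} \left(-9\right) 12} = \frac{\frac{3985}{-3040} - \frac{3558}{- \frac{11299}{5391}}}{- \frac{9}{-21} \left(-9\right) 12} = \frac{3985 \left(- \frac{1}{3040}\right) - - \frac{19181178}{11299}}{\left(-9\right) \left(- \frac{1}{21}\right) \left(-9\right) 12} = \frac{- \frac{797}{608} + \frac{19181178}{11299}}{\frac{3}{7} \left(-9\right) 12} = \frac{11653150921}{6869792 \left(\left(- \frac{27}{7}\right) 12\right)} = \frac{11653150921}{6869792 \left(- \frac{324}{7}\right)} = \frac{11653150921}{6869792} \left(- \frac{7}{324}\right) = - \frac{81572056447}{2225812608}$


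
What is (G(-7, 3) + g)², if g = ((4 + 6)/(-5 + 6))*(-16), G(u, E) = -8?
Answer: 28224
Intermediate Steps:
g = -160 (g = (10/1)*(-16) = (10*1)*(-16) = 10*(-16) = -160)
(G(-7, 3) + g)² = (-8 - 160)² = (-168)² = 28224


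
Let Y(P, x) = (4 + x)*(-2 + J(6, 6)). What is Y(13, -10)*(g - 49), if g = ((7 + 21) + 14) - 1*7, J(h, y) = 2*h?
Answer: 840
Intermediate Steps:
Y(P, x) = 40 + 10*x (Y(P, x) = (4 + x)*(-2 + 2*6) = (4 + x)*(-2 + 12) = (4 + x)*10 = 40 + 10*x)
g = 35 (g = (28 + 14) - 7 = 42 - 7 = 35)
Y(13, -10)*(g - 49) = (40 + 10*(-10))*(35 - 49) = (40 - 100)*(-14) = -60*(-14) = 840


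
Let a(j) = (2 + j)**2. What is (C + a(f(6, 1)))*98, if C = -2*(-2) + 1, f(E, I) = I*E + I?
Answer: 8428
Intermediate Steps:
f(E, I) = I + E*I (f(E, I) = E*I + I = I + E*I)
C = 5 (C = 4 + 1 = 5)
(C + a(f(6, 1)))*98 = (5 + (2 + 1*(1 + 6))**2)*98 = (5 + (2 + 1*7)**2)*98 = (5 + (2 + 7)**2)*98 = (5 + 9**2)*98 = (5 + 81)*98 = 86*98 = 8428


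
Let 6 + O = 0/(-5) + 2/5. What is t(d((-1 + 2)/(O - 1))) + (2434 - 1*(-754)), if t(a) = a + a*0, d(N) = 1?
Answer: 3189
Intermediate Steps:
O = -28/5 (O = -6 + (0/(-5) + 2/5) = -6 + (0*(-1/5) + 2*(1/5)) = -6 + (0 + 2/5) = -6 + 2/5 = -28/5 ≈ -5.6000)
t(a) = a (t(a) = a + 0 = a)
t(d((-1 + 2)/(O - 1))) + (2434 - 1*(-754)) = 1 + (2434 - 1*(-754)) = 1 + (2434 + 754) = 1 + 3188 = 3189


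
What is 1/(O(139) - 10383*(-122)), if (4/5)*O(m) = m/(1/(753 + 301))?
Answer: 2/2899717 ≈ 6.8972e-7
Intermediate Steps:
O(m) = 2635*m/2 (O(m) = 5*(m/(1/(753 + 301)))/4 = 5*(m/(1/1054))/4 = 5*(m*1054)/4 = 5*(1054*m)/4 = 2635*m/2)
1/(O(139) - 10383*(-122)) = 1/((2635/2)*139 - 10383*(-122)) = 1/(366265/2 + 1266726) = 1/(2899717/2) = 2/2899717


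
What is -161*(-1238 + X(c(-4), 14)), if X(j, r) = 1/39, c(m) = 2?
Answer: 7773241/39 ≈ 1.9931e+5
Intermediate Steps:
X(j, r) = 1/39
-161*(-1238 + X(c(-4), 14)) = -161*(-1238 + 1/39) = -161*(-48281/39) = 7773241/39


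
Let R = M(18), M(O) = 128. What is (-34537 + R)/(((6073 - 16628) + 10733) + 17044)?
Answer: -34409/17222 ≈ -1.9980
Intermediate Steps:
R = 128
(-34537 + R)/(((6073 - 16628) + 10733) + 17044) = (-34537 + 128)/(((6073 - 16628) + 10733) + 17044) = -34409/((-10555 + 10733) + 17044) = -34409/(178 + 17044) = -34409/17222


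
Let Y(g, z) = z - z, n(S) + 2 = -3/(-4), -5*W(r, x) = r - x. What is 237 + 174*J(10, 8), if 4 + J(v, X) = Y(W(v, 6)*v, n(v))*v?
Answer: -459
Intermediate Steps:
W(r, x) = -r/5 + x/5 (W(r, x) = -(r - x)/5 = -r/5 + x/5)
n(S) = -5/4 (n(S) = -2 - 3/(-4) = -2 - 3*(-¼) = -2 + ¾ = -5/4)
Y(g, z) = 0
J(v, X) = -4 (J(v, X) = -4 + 0*v = -4 + 0 = -4)
237 + 174*J(10, 8) = 237 + 174*(-4) = 237 - 696 = -459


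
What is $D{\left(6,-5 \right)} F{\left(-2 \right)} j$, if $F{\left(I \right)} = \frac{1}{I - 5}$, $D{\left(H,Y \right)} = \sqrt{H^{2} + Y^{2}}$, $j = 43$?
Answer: $- \frac{43 \sqrt{61}}{7} \approx -47.977$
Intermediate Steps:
$F{\left(I \right)} = \frac{1}{-5 + I}$
$D{\left(6,-5 \right)} F{\left(-2 \right)} j = \frac{\sqrt{6^{2} + \left(-5\right)^{2}}}{-5 - 2} \cdot 43 = \frac{\sqrt{36 + 25}}{-7} \cdot 43 = \sqrt{61} \left(- \frac{1}{7}\right) 43 = - \frac{\sqrt{61}}{7} \cdot 43 = - \frac{43 \sqrt{61}}{7}$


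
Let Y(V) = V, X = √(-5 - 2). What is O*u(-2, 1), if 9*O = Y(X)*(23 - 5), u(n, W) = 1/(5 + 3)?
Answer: I*√7/4 ≈ 0.66144*I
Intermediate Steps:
X = I*√7 (X = √(-7) = I*√7 ≈ 2.6458*I)
u(n, W) = ⅛ (u(n, W) = 1/8 = ⅛)
O = 2*I*√7 (O = ((I*√7)*(23 - 5))/9 = ((I*√7)*18)/9 = (18*I*√7)/9 = 2*I*√7 ≈ 5.2915*I)
O*u(-2, 1) = (2*I*√7)*(⅛) = I*√7/4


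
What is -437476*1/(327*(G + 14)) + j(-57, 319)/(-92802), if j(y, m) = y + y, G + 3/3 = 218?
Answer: -6765006089/1168330779 ≈ -5.7903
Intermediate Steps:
G = 217 (G = -1 + 218 = 217)
j(y, m) = 2*y
-437476*1/(327*(G + 14)) + j(-57, 319)/(-92802) = -437476*1/(327*(217 + 14)) + (2*(-57))/(-92802) = -437476/(231*327) - 114*(-1/92802) = -437476/75537 + 19/15467 = -6765006089/1168330779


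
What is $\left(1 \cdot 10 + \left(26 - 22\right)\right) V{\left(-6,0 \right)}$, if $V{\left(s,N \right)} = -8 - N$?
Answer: $-112$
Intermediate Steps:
$\left(1 \cdot 10 + \left(26 - 22\right)\right) V{\left(-6,0 \right)} = \left(1 \cdot 10 + \left(26 - 22\right)\right) \left(-8 - 0\right) = \left(10 + \left(26 - 22\right)\right) \left(-8 + 0\right) = \left(10 + 4\right) \left(-8\right) = 14 \left(-8\right) = -112$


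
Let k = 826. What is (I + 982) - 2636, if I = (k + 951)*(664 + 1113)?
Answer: 3156075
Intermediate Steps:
I = 3157729 (I = (826 + 951)*(664 + 1113) = 1777*1777 = 3157729)
(I + 982) - 2636 = (3157729 + 982) - 2636 = 3158711 - 2636 = 3156075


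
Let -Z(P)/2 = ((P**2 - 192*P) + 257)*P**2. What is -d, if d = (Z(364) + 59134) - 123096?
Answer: 16658786042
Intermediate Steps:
Z(P) = -2*P**2*(257 + P**2 - 192*P) (Z(P) = -2*((P**2 - 192*P) + 257)*P**2 = -2*(257 + P**2 - 192*P)*P**2 = -2*P**2*(257 + P**2 - 192*P))
d = -16658786042 (d = (2*364**2*(-257 - 1*364**2 + 192*364) + 59134) - 123096 = (2*132496*(-257 - 1*132496 + 69888) + 59134) - 123096 = (2*132496*(-257 - 132496 + 69888) + 59134) - 123096 = (2*132496*(-62865) + 59134) - 123096 = (-16658722080 + 59134) - 123096 = -16658662946 - 123096 = -16658786042)
-d = -1*(-16658786042) = 16658786042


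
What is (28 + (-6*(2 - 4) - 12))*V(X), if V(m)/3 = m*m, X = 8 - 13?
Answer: 2100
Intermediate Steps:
X = -5
V(m) = 3*m² (V(m) = 3*(m*m) = 3*m²)
(28 + (-6*(2 - 4) - 12))*V(X) = (28 + (-6*(2 - 4) - 12))*(3*(-5)²) = (28 + (-6*(-2) - 12))*(3*25) = (28 + (12 - 12))*75 = (28 + 0)*75 = 28*75 = 2100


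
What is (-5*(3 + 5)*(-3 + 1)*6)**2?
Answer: 230400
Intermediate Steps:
(-5*(3 + 5)*(-3 + 1)*6)**2 = (-40*(-2)*6)**2 = (-5*(-16)*6)**2 = (80*6)**2 = 480**2 = 230400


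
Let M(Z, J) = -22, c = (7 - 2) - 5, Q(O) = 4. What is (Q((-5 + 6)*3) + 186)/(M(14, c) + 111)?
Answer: 190/89 ≈ 2.1348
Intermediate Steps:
c = 0 (c = 5 - 5 = 0)
(Q((-5 + 6)*3) + 186)/(M(14, c) + 111) = (4 + 186)/(-22 + 111) = 190/89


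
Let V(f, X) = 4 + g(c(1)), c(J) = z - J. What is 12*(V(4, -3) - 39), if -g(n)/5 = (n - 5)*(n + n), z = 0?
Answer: -1140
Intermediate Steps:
c(J) = -J (c(J) = 0 - J = -J)
g(n) = -10*n*(-5 + n) (g(n) = -5*(n - 5)*(n + n) = -5*(-5 + n)*2*n = -10*n*(-5 + n))
V(f, X) = -56 (V(f, X) = 4 + 10*(-1*1)*(5 - (-1)) = 4 + 10*(-1)*(5 - 1*(-1)) = 4 + 10*(-1)*(5 + 1) = 4 + 10*(-1)*6 = 4 - 60 = -56)
12*(V(4, -3) - 39) = 12*(-56 - 39) = 12*(-95) = -1140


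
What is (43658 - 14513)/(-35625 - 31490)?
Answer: -5829/13423 ≈ -0.43425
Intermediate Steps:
(43658 - 14513)/(-35625 - 31490) = 29145/(-67115) = 29145*(-1/67115) = -5829/13423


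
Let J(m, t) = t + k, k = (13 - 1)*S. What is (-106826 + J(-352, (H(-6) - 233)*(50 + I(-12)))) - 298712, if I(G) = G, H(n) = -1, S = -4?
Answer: -414478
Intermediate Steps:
k = -48 (k = (13 - 1)*(-4) = 12*(-4) = -48)
J(m, t) = -48 + t (J(m, t) = t - 48 = -48 + t)
(-106826 + J(-352, (H(-6) - 233)*(50 + I(-12)))) - 298712 = (-106826 + (-48 + (-1 - 233)*(50 - 12))) - 298712 = (-106826 + (-48 - 234*38)) - 298712 = (-106826 + (-48 - 8892)) - 298712 = (-106826 - 8940) - 298712 = -115766 - 298712 = -414478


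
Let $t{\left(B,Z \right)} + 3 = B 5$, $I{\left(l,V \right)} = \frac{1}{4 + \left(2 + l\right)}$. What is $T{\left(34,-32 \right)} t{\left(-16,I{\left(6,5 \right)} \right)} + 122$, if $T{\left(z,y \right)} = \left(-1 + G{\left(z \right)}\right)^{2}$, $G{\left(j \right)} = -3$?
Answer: $-1206$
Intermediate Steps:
$T{\left(z,y \right)} = 16$ ($T{\left(z,y \right)} = \left(-1 - 3\right)^{2} = \left(-4\right)^{2} = 16$)
$I{\left(l,V \right)} = \frac{1}{6 + l}$
$t{\left(B,Z \right)} = -3 + 5 B$ ($t{\left(B,Z \right)} = -3 + B 5 = -3 + 5 B$)
$T{\left(34,-32 \right)} t{\left(-16,I{\left(6,5 \right)} \right)} + 122 = 16 \left(-3 + 5 \left(-16\right)\right) + 122 = 16 \left(-3 - 80\right) + 122 = 16 \left(-83\right) + 122 = -1328 + 122 = -1206$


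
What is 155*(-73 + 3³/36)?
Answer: -44795/4 ≈ -11199.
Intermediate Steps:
155*(-73 + 3³/36) = 155*(-73 + 27*(1/36)) = 155*(-73 + ¾) = 155*(-289/4) = -44795/4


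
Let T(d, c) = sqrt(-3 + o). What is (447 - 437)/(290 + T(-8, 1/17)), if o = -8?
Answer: 2900/84111 - 10*I*sqrt(11)/84111 ≈ 0.034478 - 0.00039431*I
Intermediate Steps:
T(d, c) = I*sqrt(11) (T(d, c) = sqrt(-3 - 8) = sqrt(-11) = I*sqrt(11))
(447 - 437)/(290 + T(-8, 1/17)) = (447 - 437)/(290 + I*sqrt(11)) = 10/(290 + I*sqrt(11))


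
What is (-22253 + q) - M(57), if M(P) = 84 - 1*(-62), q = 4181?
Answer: -18218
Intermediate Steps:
M(P) = 146 (M(P) = 84 + 62 = 146)
(-22253 + q) - M(57) = (-22253 + 4181) - 1*146 = -18072 - 146 = -18218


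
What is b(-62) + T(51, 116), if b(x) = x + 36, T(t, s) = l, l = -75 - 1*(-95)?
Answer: -6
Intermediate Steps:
l = 20 (l = -75 + 95 = 20)
T(t, s) = 20
b(x) = 36 + x
b(-62) + T(51, 116) = (36 - 62) + 20 = -26 + 20 = -6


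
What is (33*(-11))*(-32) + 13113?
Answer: 24729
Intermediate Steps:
(33*(-11))*(-32) + 13113 = -363*(-32) + 13113 = 11616 + 13113 = 24729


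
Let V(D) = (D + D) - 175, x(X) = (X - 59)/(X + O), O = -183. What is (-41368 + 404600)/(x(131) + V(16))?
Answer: -4722016/1877 ≈ -2515.7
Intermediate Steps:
x(X) = (-59 + X)/(-183 + X) (x(X) = (X - 59)/(X - 183) = (-59 + X)/(-183 + X))
V(D) = -175 + 2*D (V(D) = 2*D - 175 = -175 + 2*D)
(-41368 + 404600)/(x(131) + V(16)) = (-41368 + 404600)/((-59 + 131)/(-183 + 131) + (-175 + 2*16)) = 363232/(72/(-52) + (-175 + 32)) = 363232/(-1/52*72 - 143) = 363232/(-18/13 - 143) = 363232/(-1877/13) = 363232*(-13/1877) = -4722016/1877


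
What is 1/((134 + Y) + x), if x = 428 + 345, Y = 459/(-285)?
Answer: 95/86012 ≈ 0.0011045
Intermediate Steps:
Y = -153/95 (Y = 459*(-1/285) = -153/95 ≈ -1.6105)
x = 773
1/((134 + Y) + x) = 1/((134 - 153/95) + 773) = 1/(12577/95 + 773) = 1/(86012/95) = 95/86012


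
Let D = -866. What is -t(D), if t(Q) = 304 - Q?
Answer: -1170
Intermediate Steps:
-t(D) = -(304 - 1*(-866)) = -(304 + 866) = -1*1170 = -1170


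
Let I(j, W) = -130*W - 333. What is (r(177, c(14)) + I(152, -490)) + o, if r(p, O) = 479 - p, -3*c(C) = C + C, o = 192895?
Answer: 256564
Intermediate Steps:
c(C) = -2*C/3 (c(C) = -(C + C)/3 = -2*C/3)
I(j, W) = -333 - 130*W
(r(177, c(14)) + I(152, -490)) + o = ((479 - 1*177) + (-333 - 130*(-490))) + 192895 = ((479 - 177) + (-333 + 63700)) + 192895 = (302 + 63367) + 192895 = 63669 + 192895 = 256564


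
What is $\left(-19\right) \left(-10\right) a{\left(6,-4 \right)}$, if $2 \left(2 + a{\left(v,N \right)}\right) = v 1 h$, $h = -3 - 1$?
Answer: $-2660$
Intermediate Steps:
$h = -4$ ($h = -3 - 1 = -4$)
$a{\left(v,N \right)} = -2 - 2 v$ ($a{\left(v,N \right)} = -2 + \frac{v 1 \left(-4\right)}{2} = -2 + \frac{v \left(-4\right)}{2} = -2 + \frac{\left(-4\right) v}{2} = -2 - 2 v$)
$\left(-19\right) \left(-10\right) a{\left(6,-4 \right)} = \left(-19\right) \left(-10\right) \left(-2 - 12\right) = 190 \left(-2 - 12\right) = 190 \left(-14\right) = -2660$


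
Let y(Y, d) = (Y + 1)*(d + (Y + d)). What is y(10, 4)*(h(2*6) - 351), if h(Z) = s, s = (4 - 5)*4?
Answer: -70290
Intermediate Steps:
s = -4 (s = -1*4 = -4)
h(Z) = -4
y(Y, d) = (1 + Y)*(Y + 2*d)
y(10, 4)*(h(2*6) - 351) = (10 + 10² + 2*4 + 2*10*4)*(-4 - 351) = (10 + 100 + 8 + 80)*(-355) = 198*(-355) = -70290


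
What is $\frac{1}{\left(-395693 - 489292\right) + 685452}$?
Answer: $- \frac{1}{199533} \approx -5.0117 \cdot 10^{-6}$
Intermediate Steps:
$\frac{1}{\left(-395693 - 489292\right) + 685452} = \frac{1}{-884985 + 685452} = \frac{1}{-199533} = - \frac{1}{199533}$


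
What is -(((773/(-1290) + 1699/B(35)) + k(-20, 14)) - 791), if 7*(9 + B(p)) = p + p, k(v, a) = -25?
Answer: -1138297/1290 ≈ -882.40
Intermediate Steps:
B(p) = -9 + 2*p/7 (B(p) = -9 + (p + p)/7 = -9 + (2*p)/7 = -9 + 2*p/7)
-(((773/(-1290) + 1699/B(35)) + k(-20, 14)) - 791) = -(((773/(-1290) + 1699/(-9 + (2/7)*35)) - 25) - 791) = -(((773*(-1/1290) + 1699/(-9 + 10)) - 25) - 791) = -(((-773/1290 + 1699/1) - 25) - 791) = -(((-773/1290 + 1699*1) - 25) - 791) = -(((-773/1290 + 1699) - 25) - 791) = -((2190937/1290 - 25) - 791) = -(2158687/1290 - 791) = -1*1138297/1290 = -1138297/1290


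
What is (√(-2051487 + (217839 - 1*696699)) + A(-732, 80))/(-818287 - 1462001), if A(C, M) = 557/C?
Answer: 557/1669170816 - I*√2530347/2280288 ≈ 3.337e-7 - 0.00069759*I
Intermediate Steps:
(√(-2051487 + (217839 - 1*696699)) + A(-732, 80))/(-818287 - 1462001) = (√(-2051487 + (217839 - 1*696699)) + 557/(-732))/(-818287 - 1462001) = (√(-2051487 + (217839 - 696699)) + 557*(-1/732))/(-2280288) = (√(-2051487 - 478860) - 557/732)*(-1/2280288) = (√(-2530347) - 557/732)*(-1/2280288) = (I*√2530347 - 557/732)*(-1/2280288) = (-557/732 + I*√2530347)*(-1/2280288) = 557/1669170816 - I*√2530347/2280288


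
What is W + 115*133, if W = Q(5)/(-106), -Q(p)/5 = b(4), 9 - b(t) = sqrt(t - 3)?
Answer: 810655/53 ≈ 15295.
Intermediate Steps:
b(t) = 9 - sqrt(-3 + t) (b(t) = 9 - sqrt(t - 3) = 9 - sqrt(-3 + t))
Q(p) = -40 (Q(p) = -5*(9 - sqrt(-3 + 4)) = -5*(9 - sqrt(1)) = -5*(9 - 1*1) = -5*(9 - 1) = -5*8 = -40)
W = 20/53 (W = -40/(-106) = -40*(-1/106) = 20/53 ≈ 0.37736)
W + 115*133 = 20/53 + 115*133 = 20/53 + 15295 = 810655/53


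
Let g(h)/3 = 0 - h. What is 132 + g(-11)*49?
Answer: 1749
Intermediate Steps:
g(h) = -3*h (g(h) = 3*(0 - h) = 3*(-h) = -3*h)
132 + g(-11)*49 = 132 - 3*(-11)*49 = 132 + 33*49 = 132 + 1617 = 1749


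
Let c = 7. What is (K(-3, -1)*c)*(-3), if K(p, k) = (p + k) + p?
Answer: 147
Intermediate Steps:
K(p, k) = k + 2*p (K(p, k) = (k + p) + p = k + 2*p)
(K(-3, -1)*c)*(-3) = ((-1 + 2*(-3))*7)*(-3) = ((-1 - 6)*7)*(-3) = -7*7*(-3) = -49*(-3) = 147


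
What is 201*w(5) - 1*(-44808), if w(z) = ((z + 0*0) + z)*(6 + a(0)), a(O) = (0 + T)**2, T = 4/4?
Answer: 58878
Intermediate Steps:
T = 1 (T = 4*(1/4) = 1)
a(O) = 1 (a(O) = (0 + 1)**2 = 1**2 = 1)
w(z) = 14*z (w(z) = ((z + 0*0) + z)*(6 + 1) = ((z + 0) + z)*7 = (z + z)*7 = (2*z)*7 = 14*z)
201*w(5) - 1*(-44808) = 201*(14*5) - 1*(-44808) = 201*70 + 44808 = 14070 + 44808 = 58878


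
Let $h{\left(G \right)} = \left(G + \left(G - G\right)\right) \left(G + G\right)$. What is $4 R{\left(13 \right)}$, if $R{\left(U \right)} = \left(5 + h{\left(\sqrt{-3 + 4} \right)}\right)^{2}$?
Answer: $196$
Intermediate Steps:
$h{\left(G \right)} = 2 G^{2}$ ($h{\left(G \right)} = \left(G + 0\right) 2 G = G 2 G = 2 G^{2}$)
$R{\left(U \right)} = 49$ ($R{\left(U \right)} = \left(5 + 2 \left(\sqrt{-3 + 4}\right)^{2}\right)^{2} = \left(5 + 2 \left(\sqrt{1}\right)^{2}\right)^{2} = \left(5 + 2 \cdot 1^{2}\right)^{2} = \left(5 + 2 \cdot 1\right)^{2} = \left(5 + 2\right)^{2} = 7^{2} = 49$)
$4 R{\left(13 \right)} = 4 \cdot 49 = 196$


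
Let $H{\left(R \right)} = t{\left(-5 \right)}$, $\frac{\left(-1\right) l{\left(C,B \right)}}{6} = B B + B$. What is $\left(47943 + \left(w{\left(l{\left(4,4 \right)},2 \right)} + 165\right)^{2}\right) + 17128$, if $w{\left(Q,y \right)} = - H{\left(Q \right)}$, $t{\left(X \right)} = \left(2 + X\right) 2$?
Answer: $94312$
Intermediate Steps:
$t{\left(X \right)} = 4 + 2 X$
$l{\left(C,B \right)} = - 6 B - 6 B^{2}$ ($l{\left(C,B \right)} = - 6 \left(B B + B\right) = - 6 \left(B^{2} + B\right) = - 6 \left(B + B^{2}\right) = - 6 B - 6 B^{2}$)
$H{\left(R \right)} = -6$ ($H{\left(R \right)} = 4 + 2 \left(-5\right) = 4 - 10 = -6$)
$w{\left(Q,y \right)} = 6$ ($w{\left(Q,y \right)} = \left(-1\right) \left(-6\right) = 6$)
$\left(47943 + \left(w{\left(l{\left(4,4 \right)},2 \right)} + 165\right)^{2}\right) + 17128 = \left(47943 + \left(6 + 165\right)^{2}\right) + 17128 = \left(47943 + 171^{2}\right) + 17128 = \left(47943 + 29241\right) + 17128 = 77184 + 17128 = 94312$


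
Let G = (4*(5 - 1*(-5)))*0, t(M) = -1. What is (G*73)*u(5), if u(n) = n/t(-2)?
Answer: 0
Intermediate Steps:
u(n) = -n (u(n) = n/(-1) = n*(-1) = -n)
G = 0 (G = (4*(5 + 5))*0 = (4*10)*0 = 40*0 = 0)
(G*73)*u(5) = (0*73)*(-1*5) = 0*(-5) = 0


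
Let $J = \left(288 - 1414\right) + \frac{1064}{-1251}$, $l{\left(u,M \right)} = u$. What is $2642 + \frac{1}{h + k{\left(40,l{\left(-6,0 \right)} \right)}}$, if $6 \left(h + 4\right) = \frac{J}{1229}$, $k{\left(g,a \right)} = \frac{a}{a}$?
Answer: $\frac{38415763715}{14542156} \approx 2641.7$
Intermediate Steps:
$J = - \frac{1409690}{1251}$ ($J = -1126 + 1064 \left(- \frac{1}{1251}\right) = -1126 - \frac{1064}{1251} = - \frac{1409690}{1251} \approx -1126.8$)
$k{\left(g,a \right)} = 1$
$h = - \frac{19154593}{4612437}$ ($h = -4 + \frac{\left(- \frac{1409690}{1251}\right) \frac{1}{1229}}{6} = -4 + \frac{1}{6} \left(- \frac{1409690}{1537479}\right) = -4 - \frac{704845}{4612437} = - \frac{19154593}{4612437} \approx -4.1528$)
$2642 + \frac{1}{h + k{\left(40,l{\left(-6,0 \right)} \right)}} = 2642 + \frac{1}{- \frac{19154593}{4612437} + 1} = 2642 + \frac{1}{- \frac{14542156}{4612437}} = 2642 - \frac{4612437}{14542156} = \frac{38415763715}{14542156}$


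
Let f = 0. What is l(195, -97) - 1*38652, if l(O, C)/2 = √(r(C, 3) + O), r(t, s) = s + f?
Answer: -38652 + 6*√22 ≈ -38624.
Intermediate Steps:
r(t, s) = s (r(t, s) = s + 0 = s)
l(O, C) = 2*√(3 + O)
l(195, -97) - 1*38652 = 2*√(3 + 195) - 1*38652 = 2*√198 - 38652 = 2*(3*√22) - 38652 = 6*√22 - 38652 = -38652 + 6*√22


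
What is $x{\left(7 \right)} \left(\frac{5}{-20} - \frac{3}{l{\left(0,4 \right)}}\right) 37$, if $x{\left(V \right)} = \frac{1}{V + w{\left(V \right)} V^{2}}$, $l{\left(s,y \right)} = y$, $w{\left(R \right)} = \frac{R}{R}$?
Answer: $- \frac{37}{56} \approx -0.66071$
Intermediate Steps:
$w{\left(R \right)} = 1$
$x{\left(V \right)} = \frac{1}{V + V^{2}}$ ($x{\left(V \right)} = \frac{1}{V + 1 V^{2}} = \frac{1}{V + V^{2}}$)
$x{\left(7 \right)} \left(\frac{5}{-20} - \frac{3}{l{\left(0,4 \right)}}\right) 37 = \frac{1}{7 \left(1 + 7\right)} \left(\frac{5}{-20} - \frac{3}{4}\right) 37 = \frac{1}{7 \cdot 8} \left(5 \left(- \frac{1}{20}\right) - \frac{3}{4}\right) 37 = \frac{1}{7} \cdot \frac{1}{8} \left(- \frac{1}{4} - \frac{3}{4}\right) 37 = \frac{1}{56} \left(-1\right) 37 = \left(- \frac{1}{56}\right) 37 = - \frac{37}{56}$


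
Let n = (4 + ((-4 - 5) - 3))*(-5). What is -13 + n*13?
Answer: 507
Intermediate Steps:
n = 40 (n = (4 + (-9 - 3))*(-5) = (4 - 12)*(-5) = -8*(-5) = 40)
-13 + n*13 = -13 + 40*13 = -13 + 520 = 507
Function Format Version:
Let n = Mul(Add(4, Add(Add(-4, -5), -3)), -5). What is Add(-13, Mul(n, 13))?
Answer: 507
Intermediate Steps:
n = 40 (n = Mul(Add(4, Add(-9, -3)), -5) = Mul(Add(4, -12), -5) = Mul(-8, -5) = 40)
Add(-13, Mul(n, 13)) = Add(-13, Mul(40, 13)) = Add(-13, 520) = 507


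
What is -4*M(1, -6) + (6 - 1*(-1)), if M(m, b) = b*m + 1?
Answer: 27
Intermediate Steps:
M(m, b) = 1 + b*m
-4*M(1, -6) + (6 - 1*(-1)) = -4*(1 - 6*1) + (6 - 1*(-1)) = -4*(1 - 6) + (6 + 1) = -4*(-5) + 7 = 20 + 7 = 27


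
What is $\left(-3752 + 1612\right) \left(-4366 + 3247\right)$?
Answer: $2394660$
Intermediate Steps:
$\left(-3752 + 1612\right) \left(-4366 + 3247\right) = \left(-2140\right) \left(-1119\right) = 2394660$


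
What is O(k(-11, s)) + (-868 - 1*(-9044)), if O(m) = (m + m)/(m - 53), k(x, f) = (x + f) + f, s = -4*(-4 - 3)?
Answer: 32659/4 ≈ 8164.8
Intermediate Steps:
s = 28 (s = -4*(-7) = 28)
k(x, f) = x + 2*f (k(x, f) = (f + x) + f = x + 2*f)
O(m) = 2*m/(-53 + m) (O(m) = (2*m)/(-53 + m) = 2*m/(-53 + m))
O(k(-11, s)) + (-868 - 1*(-9044)) = 2*(-11 + 2*28)/(-53 + (-11 + 2*28)) + (-868 - 1*(-9044)) = 2*(-11 + 56)/(-53 + (-11 + 56)) + (-868 + 9044) = 2*45/(-53 + 45) + 8176 = 2*45/(-8) + 8176 = 2*45*(-⅛) + 8176 = -45/4 + 8176 = 32659/4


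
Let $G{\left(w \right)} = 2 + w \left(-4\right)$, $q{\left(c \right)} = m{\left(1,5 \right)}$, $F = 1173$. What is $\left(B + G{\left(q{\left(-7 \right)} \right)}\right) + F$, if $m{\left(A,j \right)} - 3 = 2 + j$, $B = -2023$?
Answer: $-888$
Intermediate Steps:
$m{\left(A,j \right)} = 5 + j$ ($m{\left(A,j \right)} = 3 + \left(2 + j\right) = 5 + j$)
$q{\left(c \right)} = 10$ ($q{\left(c \right)} = 5 + 5 = 10$)
$G{\left(w \right)} = 2 - 4 w$
$\left(B + G{\left(q{\left(-7 \right)} \right)}\right) + F = \left(-2023 + \left(2 - 40\right)\right) + 1173 = \left(-2023 - 38\right) + 1173 = -2061 + 1173 = -888$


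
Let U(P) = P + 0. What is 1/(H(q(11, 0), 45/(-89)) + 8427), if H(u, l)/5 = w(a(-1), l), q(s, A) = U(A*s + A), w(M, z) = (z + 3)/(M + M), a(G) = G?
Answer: 89/749448 ≈ 0.00011875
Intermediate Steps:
w(M, z) = (3 + z)/(2*M) (w(M, z) = (3 + z)/((2*M)) = (3 + z)*(1/(2*M)) = (3 + z)/(2*M))
U(P) = P
q(s, A) = A + A*s (q(s, A) = A*s + A = A + A*s)
H(u, l) = -15/2 - 5*l/2 (H(u, l) = 5*((1/2)*(3 + l)/(-1)) = 5*((1/2)*(-1)*(3 + l)) = 5*(-3/2 - l/2) = -15/2 - 5*l/2)
1/(H(q(11, 0), 45/(-89)) + 8427) = 1/((-15/2 - 225/(2*(-89))) + 8427) = 1/((-15/2 - 225*(-1)/(2*89)) + 8427) = 1/((-15/2 - 5/2*(-45/89)) + 8427) = 1/((-15/2 + 225/178) + 8427) = 1/(-555/89 + 8427) = 1/(749448/89) = 89/749448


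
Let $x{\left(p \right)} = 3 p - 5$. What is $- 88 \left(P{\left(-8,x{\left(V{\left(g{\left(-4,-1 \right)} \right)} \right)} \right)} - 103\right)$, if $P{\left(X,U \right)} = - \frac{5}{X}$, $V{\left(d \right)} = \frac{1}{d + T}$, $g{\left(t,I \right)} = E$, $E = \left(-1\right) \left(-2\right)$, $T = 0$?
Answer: $9009$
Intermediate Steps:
$E = 2$
$g{\left(t,I \right)} = 2$
$V{\left(d \right)} = \frac{1}{d}$ ($V{\left(d \right)} = \frac{1}{d + 0} = \frac{1}{d}$)
$x{\left(p \right)} = -5 + 3 p$
$- 88 \left(P{\left(-8,x{\left(V{\left(g{\left(-4,-1 \right)} \right)} \right)} \right)} - 103\right) = - 88 \left(- \frac{5}{-8} - 103\right) = - 88 \left(\left(-5\right) \left(- \frac{1}{8}\right) - 103\right) = - 88 \left(\frac{5}{8} - 103\right) = \left(-88\right) \left(- \frac{819}{8}\right) = 9009$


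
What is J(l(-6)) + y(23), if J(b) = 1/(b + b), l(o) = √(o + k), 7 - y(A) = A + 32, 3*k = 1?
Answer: -48 - I*√51/34 ≈ -48.0 - 0.21004*I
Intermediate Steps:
k = ⅓ (k = (⅓)*1 = ⅓ ≈ 0.33333)
y(A) = -25 - A (y(A) = 7 - (A + 32) = 7 - (32 + A) = 7 + (-32 - A) = -25 - A)
l(o) = √(⅓ + o) (l(o) = √(o + ⅓) = √(⅓ + o))
J(b) = 1/(2*b)
J(l(-6)) + y(23) = 1/(2*((√(3 + 9*(-6))/3))) + (-25 - 1*23) = 1/(2*((√(3 - 54)/3))) + (-25 - 23) = 1/(2*((√(-51)/3))) - 48 = 1/(2*(((I*√51)/3))) - 48 = 1/(2*((I*√51/3))) - 48 = (-I*√51/17)/2 - 48 = -I*√51/34 - 48 = -48 - I*√51/34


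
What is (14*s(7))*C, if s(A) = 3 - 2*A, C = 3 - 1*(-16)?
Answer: -2926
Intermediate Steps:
C = 19 (C = 3 + 16 = 19)
(14*s(7))*C = (14*(3 - 2*7))*19 = (14*(3 - 14))*19 = (14*(-11))*19 = -154*19 = -2926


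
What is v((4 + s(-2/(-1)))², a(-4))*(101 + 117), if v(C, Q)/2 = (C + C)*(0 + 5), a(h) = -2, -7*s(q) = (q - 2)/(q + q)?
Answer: 69760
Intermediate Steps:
s(q) = -(-2 + q)/(14*q) (s(q) = -(q - 2)/(7*(q + q)) = -(-2 + q)/(7*(2*q)) = -(-2 + q)*1/(2*q)/7 = -(-2 + q)/(14*q))
v(C, Q) = 20*C (v(C, Q) = 2*((C + C)*(0 + 5)) = 2*((2*C)*5) = 2*(10*C) = 20*C)
v((4 + s(-2/(-1)))², a(-4))*(101 + 117) = (20*(4 + (2 - (-2)/(-1))/(14*((-2/(-1)))))²)*(101 + 117) = (20*(4 + (2 - (-2)*(-1))/(14*((-2*(-1)))))²)*218 = (20*(4 + (1/14)*(2 - 1*2)/2)²)*218 = (20*(4 + (1/14)*(½)*(2 - 2))²)*218 = (20*(4 + (1/14)*(½)*0)²)*218 = (20*(4 + 0)²)*218 = (20*4²)*218 = (20*16)*218 = 320*218 = 69760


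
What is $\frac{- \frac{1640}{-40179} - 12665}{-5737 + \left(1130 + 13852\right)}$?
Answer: $- \frac{101773079}{74290971} \approx -1.3699$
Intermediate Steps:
$\frac{- \frac{1640}{-40179} - 12665}{-5737 + \left(1130 + 13852\right)} = \frac{\left(-1640\right) \left(- \frac{1}{40179}\right) - 12665}{-5737 + 14982} = \frac{\frac{1640}{40179} - 12665}{9245} = \left(- \frac{508865395}{40179}\right) \frac{1}{9245} = - \frac{101773079}{74290971}$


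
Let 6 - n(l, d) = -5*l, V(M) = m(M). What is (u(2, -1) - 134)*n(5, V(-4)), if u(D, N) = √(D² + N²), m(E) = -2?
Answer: -4154 + 31*√5 ≈ -4084.7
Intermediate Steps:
V(M) = -2
n(l, d) = 6 + 5*l (n(l, d) = 6 - (-5)*l = 6 + 5*l)
(u(2, -1) - 134)*n(5, V(-4)) = (√(2² + (-1)²) - 134)*(6 + 5*5) = (√(4 + 1) - 134)*(6 + 25) = (√5 - 134)*31 = (-134 + √5)*31 = -4154 + 31*√5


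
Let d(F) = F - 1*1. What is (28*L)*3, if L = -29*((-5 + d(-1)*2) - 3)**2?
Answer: -350784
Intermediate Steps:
d(F) = -1 + F (d(F) = F - 1 = -1 + F)
L = -4176 (L = -29*((-5 + (-1 - 1)*2) - 3)**2 = -29*((-5 - 2*2) - 3)**2 = -29*((-5 - 4) - 3)**2 = -29*(-9 - 3)**2 = -29*(-12)**2 = -29*144 = -4176)
(28*L)*3 = (28*(-4176))*3 = -116928*3 = -350784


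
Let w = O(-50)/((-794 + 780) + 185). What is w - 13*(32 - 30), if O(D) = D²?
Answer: -1946/171 ≈ -11.380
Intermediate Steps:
w = 2500/171 (w = (-50)²/((-794 + 780) + 185) = 2500/(-14 + 185) = 2500/171 ≈ 14.620)
w - 13*(32 - 30) = 2500/171 - 13*(32 - 30) = 2500/171 - 13*2 = 2500/171 - 1*26 = 2500/171 - 26 = -1946/171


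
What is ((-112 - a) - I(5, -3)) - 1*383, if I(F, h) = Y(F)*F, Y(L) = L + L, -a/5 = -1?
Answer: -550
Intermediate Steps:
a = 5 (a = -5*(-1) = 5)
Y(L) = 2*L
I(F, h) = 2*F² (I(F, h) = (2*F)*F = 2*F²)
((-112 - a) - I(5, -3)) - 1*383 = ((-112 - 1*5) - 2*5²) - 1*383 = ((-112 - 5) - 2*25) - 383 = (-117 - 1*50) - 383 = (-117 - 50) - 383 = -167 - 383 = -550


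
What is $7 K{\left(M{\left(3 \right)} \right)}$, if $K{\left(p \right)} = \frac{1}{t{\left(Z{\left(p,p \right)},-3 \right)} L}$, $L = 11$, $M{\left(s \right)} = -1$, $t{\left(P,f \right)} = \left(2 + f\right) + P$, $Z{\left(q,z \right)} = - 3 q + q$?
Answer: $\frac{7}{11} \approx 0.63636$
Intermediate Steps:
$Z{\left(q,z \right)} = - 2 q$
$t{\left(P,f \right)} = 2 + P + f$
$K{\left(p \right)} = \frac{1}{-11 - 22 p}$ ($K{\left(p \right)} = \frac{1}{\left(2 - 2 p - 3\right) 11} = \frac{1}{\left(-1 - 2 p\right) 11} = \frac{1}{-11 - 22 p}$)
$7 K{\left(M{\left(3 \right)} \right)} = 7 \left(- \frac{1}{11 + 22 \left(-1\right)}\right) = 7 \left(- \frac{1}{11 - 22}\right) = 7 \left(- \frac{1}{-11}\right) = 7 \left(\left(-1\right) \left(- \frac{1}{11}\right)\right) = 7 \cdot \frac{1}{11} = \frac{7}{11}$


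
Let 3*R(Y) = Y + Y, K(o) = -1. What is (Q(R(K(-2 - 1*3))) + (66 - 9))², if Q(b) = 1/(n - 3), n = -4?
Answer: 158404/49 ≈ 3232.7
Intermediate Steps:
R(Y) = 2*Y/3 (R(Y) = (Y + Y)/3 = (2*Y)/3 = 2*Y/3)
Q(b) = -⅐ (Q(b) = 1/(-4 - 3) = 1/(-7) = -⅐)
(Q(R(K(-2 - 1*3))) + (66 - 9))² = (-⅐ + (66 - 9))² = (-⅐ + 57)² = (398/7)² = 158404/49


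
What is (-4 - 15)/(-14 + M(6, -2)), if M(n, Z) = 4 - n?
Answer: 19/16 ≈ 1.1875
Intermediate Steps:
(-4 - 15)/(-14 + M(6, -2)) = (-4 - 15)/(-14 + (4 - 1*6)) = -19/(-14 + (4 - 6)) = -19/(-14 - 2) = -19/(-16) = -19*(-1/16) = 19/16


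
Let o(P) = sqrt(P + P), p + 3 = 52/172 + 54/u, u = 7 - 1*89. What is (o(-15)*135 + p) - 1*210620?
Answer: -371328977/1763 + 135*I*sqrt(30) ≈ -2.1062e+5 + 739.43*I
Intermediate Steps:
u = -82 (u = 7 - 89 = -82)
p = -5917/1763 (p = -3 + (52/172 + 54/(-82)) = -3 + (52*(1/172) + 54*(-1/82)) = -3 + (13/43 - 27/41) = -3 - 628/1763 = -5917/1763 ≈ -3.3562)
o(P) = sqrt(2)*sqrt(P) (o(P) = sqrt(2*P) = sqrt(2)*sqrt(P))
(o(-15)*135 + p) - 1*210620 = ((sqrt(2)*sqrt(-15))*135 - 5917/1763) - 1*210620 = ((sqrt(2)*(I*sqrt(15)))*135 - 5917/1763) - 210620 = ((I*sqrt(30))*135 - 5917/1763) - 210620 = (135*I*sqrt(30) - 5917/1763) - 210620 = (-5917/1763 + 135*I*sqrt(30)) - 210620 = -371328977/1763 + 135*I*sqrt(30)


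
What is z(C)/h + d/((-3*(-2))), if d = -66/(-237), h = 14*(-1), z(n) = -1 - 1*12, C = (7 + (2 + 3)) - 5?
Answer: 3235/3318 ≈ 0.97499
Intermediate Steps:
C = 7 (C = (7 + 5) - 5 = 12 - 5 = 7)
z(n) = -13 (z(n) = -1 - 12 = -13)
h = -14
d = 22/79 (d = -66*(-1/237) = 22/79 ≈ 0.27848)
z(C)/h + d/((-3*(-2))) = -13/(-14) + 22/(79*((-3*(-2)))) = -13*(-1/14) + (22/79)/6 = 13/14 + (22/79)*(⅙) = 13/14 + 11/237 = 3235/3318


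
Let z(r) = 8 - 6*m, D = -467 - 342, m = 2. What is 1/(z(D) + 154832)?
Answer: 1/154828 ≈ 6.4588e-6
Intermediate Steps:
D = -809
z(r) = -4 (z(r) = 8 - 6*2 = 8 - 12 = -4)
1/(z(D) + 154832) = 1/(-4 + 154832) = 1/154828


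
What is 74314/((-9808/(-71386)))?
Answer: 1326244801/2452 ≈ 5.4088e+5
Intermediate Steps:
74314/((-9808/(-71386))) = 74314/((-9808*(-1/71386))) = 74314/(4904/35693) = 74314*(35693/4904) = 1326244801/2452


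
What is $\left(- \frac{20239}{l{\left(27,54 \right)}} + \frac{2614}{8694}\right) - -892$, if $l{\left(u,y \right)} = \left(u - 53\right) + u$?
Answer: $- \frac{84100102}{4347} \approx -19347.0$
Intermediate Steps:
$l{\left(u,y \right)} = -53 + 2 u$ ($l{\left(u,y \right)} = \left(-53 + u\right) + u = -53 + 2 u$)
$\left(- \frac{20239}{l{\left(27,54 \right)}} + \frac{2614}{8694}\right) - -892 = \left(- \frac{20239}{-53 + 2 \cdot 27} + \frac{2614}{8694}\right) - -892 = \left(- \frac{20239}{-53 + 54} + 2614 \cdot \frac{1}{8694}\right) + 892 = \left(- \frac{20239}{1} + \frac{1307}{4347}\right) + 892 = \left(\left(-20239\right) 1 + \frac{1307}{4347}\right) + 892 = \left(-20239 + \frac{1307}{4347}\right) + 892 = - \frac{87977626}{4347} + 892 = - \frac{84100102}{4347}$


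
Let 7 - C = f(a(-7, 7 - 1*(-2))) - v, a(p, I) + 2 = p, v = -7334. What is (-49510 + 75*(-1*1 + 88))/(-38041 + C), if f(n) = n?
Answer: 42985/45359 ≈ 0.94766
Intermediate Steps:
a(p, I) = -2 + p
C = -7318 (C = 7 - ((-2 - 7) - 1*(-7334)) = 7 - (-9 + 7334) = 7 - 1*7325 = 7 - 7325 = -7318)
(-49510 + 75*(-1*1 + 88))/(-38041 + C) = (-49510 + 75*(-1*1 + 88))/(-38041 - 7318) = (-49510 + 75*(-1 + 88))/(-45359) = (-49510 + 75*87)*(-1/45359) = (-49510 + 6525)*(-1/45359) = -42985*(-1/45359) = 42985/45359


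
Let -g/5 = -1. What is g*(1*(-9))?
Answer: -45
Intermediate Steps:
g = 5 (g = -5*(-1) = 5)
g*(1*(-9)) = 5*(1*(-9)) = 5*(-9) = -45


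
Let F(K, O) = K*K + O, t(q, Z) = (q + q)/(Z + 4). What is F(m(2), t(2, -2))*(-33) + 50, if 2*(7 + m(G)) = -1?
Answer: -7489/4 ≈ -1872.3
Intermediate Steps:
m(G) = -15/2 (m(G) = -7 + (1/2)*(-1) = -7 - 1/2 = -15/2)
t(q, Z) = 2*q/(4 + Z) (t(q, Z) = (2*q)/(4 + Z) = 2*q/(4 + Z))
F(K, O) = O + K**2 (F(K, O) = K**2 + O = O + K**2)
F(m(2), t(2, -2))*(-33) + 50 = (2*2/(4 - 2) + (-15/2)**2)*(-33) + 50 = (2*2/2 + 225/4)*(-33) + 50 = (2*2*(1/2) + 225/4)*(-33) + 50 = (2 + 225/4)*(-33) + 50 = (233/4)*(-33) + 50 = -7689/4 + 50 = -7489/4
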